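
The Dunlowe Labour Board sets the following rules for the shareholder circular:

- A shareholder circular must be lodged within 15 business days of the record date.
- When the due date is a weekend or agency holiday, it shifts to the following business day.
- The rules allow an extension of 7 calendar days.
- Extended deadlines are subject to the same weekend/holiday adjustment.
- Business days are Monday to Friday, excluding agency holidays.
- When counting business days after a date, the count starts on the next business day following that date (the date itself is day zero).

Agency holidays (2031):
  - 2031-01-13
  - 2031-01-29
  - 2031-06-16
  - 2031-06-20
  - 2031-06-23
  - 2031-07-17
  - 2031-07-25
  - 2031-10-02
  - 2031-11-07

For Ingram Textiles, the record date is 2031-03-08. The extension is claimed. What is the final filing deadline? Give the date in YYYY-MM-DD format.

Counting 15 business days after 2031-03-08 (skipping weekends and listed holidays) reaches 2031-03-28.
2031-03-28 (Friday) is already a business day.
Add the 7 calendar-day extension to 2031-03-28: 2031-04-04.
2031-04-04 falls on a Friday, which is a business day, so no adjustment is needed.
So the filing is due 2031-04-04.

2031-04-04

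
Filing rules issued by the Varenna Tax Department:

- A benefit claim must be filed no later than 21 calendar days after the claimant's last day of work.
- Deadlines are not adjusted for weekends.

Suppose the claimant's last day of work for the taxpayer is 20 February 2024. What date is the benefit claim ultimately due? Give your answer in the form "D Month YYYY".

12 March 2024

Adding 21 calendar days to 20 February 2024 gives 12 March 2024.
12 March 2024 falls on a Tuesday. The rules make no weekend/holiday allowance, so it remains 12 March 2024.
Final deadline: 12 March 2024.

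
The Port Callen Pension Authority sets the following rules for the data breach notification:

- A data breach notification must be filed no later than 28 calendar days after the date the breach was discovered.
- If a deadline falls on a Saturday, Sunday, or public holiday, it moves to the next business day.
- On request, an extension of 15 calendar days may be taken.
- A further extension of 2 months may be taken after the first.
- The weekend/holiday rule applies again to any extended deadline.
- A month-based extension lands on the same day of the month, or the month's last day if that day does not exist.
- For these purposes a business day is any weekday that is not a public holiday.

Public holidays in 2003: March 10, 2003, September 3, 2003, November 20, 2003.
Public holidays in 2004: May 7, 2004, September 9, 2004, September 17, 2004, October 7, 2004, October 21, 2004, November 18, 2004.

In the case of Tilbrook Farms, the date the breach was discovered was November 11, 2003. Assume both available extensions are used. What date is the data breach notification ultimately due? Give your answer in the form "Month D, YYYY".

February 24, 2004

Adding 28 calendar days to November 11, 2003 gives December 9, 2003.
December 9, 2003 is a Tuesday and not a listed holiday, so it stands.
The 15-calendar-day extension moves the deadline from December 9, 2003 to December 24, 2003.
December 24, 2003 falls on a Wednesday, which is a business day, so no adjustment is needed.
The 2 months extension carries December 24, 2003 to February 24, 2004.
February 24, 2004 falls on a Tuesday, which is a business day, so no adjustment is needed.
So the filing is due February 24, 2004.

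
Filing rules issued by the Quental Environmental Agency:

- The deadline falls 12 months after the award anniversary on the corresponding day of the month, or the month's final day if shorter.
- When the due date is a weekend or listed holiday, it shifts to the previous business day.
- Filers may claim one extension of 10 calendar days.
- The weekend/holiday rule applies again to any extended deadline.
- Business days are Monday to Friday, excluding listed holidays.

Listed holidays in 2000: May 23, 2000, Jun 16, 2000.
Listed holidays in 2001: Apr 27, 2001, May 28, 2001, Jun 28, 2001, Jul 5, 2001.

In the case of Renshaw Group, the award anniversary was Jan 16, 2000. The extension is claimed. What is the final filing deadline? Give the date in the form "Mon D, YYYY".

Moving 12 months forward from Jan 16, 2000 on the corresponding day gives Jan 16, 2001.
Since Jan 16, 2001 is a Tuesday and not a holiday, the date is unchanged.
Applying the 10-calendar-day extension: Jan 16, 2001 + 10 days = Jan 26, 2001.
Jan 26, 2001 falls on a Friday, which is a business day, so no adjustment is needed.
So the filing is due Jan 26, 2001.

Jan 26, 2001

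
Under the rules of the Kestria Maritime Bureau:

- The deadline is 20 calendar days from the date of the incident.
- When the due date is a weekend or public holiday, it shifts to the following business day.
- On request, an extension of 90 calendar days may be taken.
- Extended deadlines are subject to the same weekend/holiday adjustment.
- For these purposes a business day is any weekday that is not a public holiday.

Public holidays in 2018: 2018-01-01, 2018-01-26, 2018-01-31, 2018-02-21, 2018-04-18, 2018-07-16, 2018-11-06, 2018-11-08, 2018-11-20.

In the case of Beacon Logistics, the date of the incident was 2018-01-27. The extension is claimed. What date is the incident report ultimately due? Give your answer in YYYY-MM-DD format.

From 2018-01-27, 20 calendar days later is 2018-02-16.
2018-02-16 is a Friday and not a listed holiday, so it stands.
Add the 90 calendar-day extension to 2018-02-16: 2018-05-17.
2018-05-17 falls on a Thursday, which is a business day, so no adjustment is needed.
Deadline: 2018-05-17.

2018-05-17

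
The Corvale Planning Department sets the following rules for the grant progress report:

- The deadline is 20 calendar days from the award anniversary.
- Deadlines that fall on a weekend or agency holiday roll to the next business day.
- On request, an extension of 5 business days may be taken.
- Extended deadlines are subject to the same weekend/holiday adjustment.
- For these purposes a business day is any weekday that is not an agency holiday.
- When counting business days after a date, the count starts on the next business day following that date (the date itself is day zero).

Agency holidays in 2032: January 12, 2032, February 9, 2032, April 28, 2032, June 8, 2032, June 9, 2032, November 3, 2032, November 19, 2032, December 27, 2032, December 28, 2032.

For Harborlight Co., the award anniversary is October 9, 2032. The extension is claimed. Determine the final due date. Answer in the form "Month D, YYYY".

November 8, 2032

Trigger date October 9, 2032 + 20 calendar days = October 29, 2032.
October 29, 2032 (Friday) is already a business day.
Applying the 5-business-day extension: 5 business days after October 29, 2032 is November 8, 2032.
November 8, 2032 falls on a Monday, which is a business day, so no adjustment is needed.
Deadline: November 8, 2032.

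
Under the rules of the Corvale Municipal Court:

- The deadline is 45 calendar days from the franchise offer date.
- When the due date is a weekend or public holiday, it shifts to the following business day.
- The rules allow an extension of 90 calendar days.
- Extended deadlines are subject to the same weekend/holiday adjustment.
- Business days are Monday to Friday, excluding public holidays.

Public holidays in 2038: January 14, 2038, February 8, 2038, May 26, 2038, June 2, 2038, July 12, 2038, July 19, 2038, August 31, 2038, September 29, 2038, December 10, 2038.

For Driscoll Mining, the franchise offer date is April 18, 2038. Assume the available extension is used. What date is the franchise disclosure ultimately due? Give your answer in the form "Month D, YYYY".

September 1, 2038

From April 18, 2038, 45 calendar days later is June 2, 2038.
Because June 2, 2038 is a listed holiday, the deadline becomes June 3, 2038 (Thursday).
With the 90-day extension, June 3, 2038 becomes September 1, 2038.
Since September 1, 2038 is a Wednesday and not a holiday, the date is unchanged.
Deadline: September 1, 2038.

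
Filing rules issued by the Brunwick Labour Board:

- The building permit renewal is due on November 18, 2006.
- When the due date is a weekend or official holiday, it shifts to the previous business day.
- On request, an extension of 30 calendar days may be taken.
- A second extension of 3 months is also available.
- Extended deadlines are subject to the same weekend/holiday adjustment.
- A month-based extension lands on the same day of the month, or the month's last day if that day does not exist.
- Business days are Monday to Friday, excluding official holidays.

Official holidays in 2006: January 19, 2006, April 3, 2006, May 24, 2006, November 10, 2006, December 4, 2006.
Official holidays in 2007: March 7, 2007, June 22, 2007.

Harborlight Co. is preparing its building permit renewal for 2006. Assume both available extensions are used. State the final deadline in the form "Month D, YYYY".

The statutory due date is November 18, 2006.
November 18, 2006 is a Saturday; the preceding business day is November 17, 2006 (Friday).
The 30-calendar-day extension moves the deadline from November 17, 2006 to December 17, 2006.
Because December 17, 2006 is a Sunday, the deadline becomes December 15, 2006 (Friday).
Add 3 months to December 15, 2006: March 15, 2007.
Since March 15, 2007 is a Thursday and not a holiday, the date is unchanged.
Deadline: March 15, 2007.

March 15, 2007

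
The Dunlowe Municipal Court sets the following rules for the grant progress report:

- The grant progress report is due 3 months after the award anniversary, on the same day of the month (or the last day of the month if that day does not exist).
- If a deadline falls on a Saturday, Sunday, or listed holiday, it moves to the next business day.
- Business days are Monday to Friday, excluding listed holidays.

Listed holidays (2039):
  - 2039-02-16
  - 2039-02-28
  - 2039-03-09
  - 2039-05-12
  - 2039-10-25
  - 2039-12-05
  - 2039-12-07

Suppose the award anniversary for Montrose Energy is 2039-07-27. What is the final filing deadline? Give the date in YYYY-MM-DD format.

3 months after 2039-07-27, on the same day of the month, is 2039-10-27.
2039-10-27 falls on a Thursday, which is a business day, so no adjustment is needed.
Final deadline: 2039-10-27.

2039-10-27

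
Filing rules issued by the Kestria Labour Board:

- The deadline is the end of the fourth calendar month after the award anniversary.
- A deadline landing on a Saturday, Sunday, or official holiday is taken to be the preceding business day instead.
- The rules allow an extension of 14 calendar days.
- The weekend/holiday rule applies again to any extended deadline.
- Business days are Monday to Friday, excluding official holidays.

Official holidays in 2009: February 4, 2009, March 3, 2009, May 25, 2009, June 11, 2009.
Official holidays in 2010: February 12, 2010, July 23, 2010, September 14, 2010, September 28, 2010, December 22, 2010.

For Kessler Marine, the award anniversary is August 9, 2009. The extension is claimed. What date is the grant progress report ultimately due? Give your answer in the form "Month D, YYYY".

January 14, 2010

4 months after August 9, 2009 is December 2009; that month ends on December 31, 2009.
December 31, 2009 is a Thursday and not a listed holiday, so it stands.
Add the 14 calendar-day extension to December 31, 2009: January 14, 2010.
January 14, 2010 (Thursday) is already a business day.
Final deadline: January 14, 2010.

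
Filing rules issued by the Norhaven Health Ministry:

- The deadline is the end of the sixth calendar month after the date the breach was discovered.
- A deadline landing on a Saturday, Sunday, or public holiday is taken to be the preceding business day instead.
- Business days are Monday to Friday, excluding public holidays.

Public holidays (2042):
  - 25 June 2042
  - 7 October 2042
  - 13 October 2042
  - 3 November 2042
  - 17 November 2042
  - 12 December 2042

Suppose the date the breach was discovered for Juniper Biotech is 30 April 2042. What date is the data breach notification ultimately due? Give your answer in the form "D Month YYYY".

31 October 2042

6 months after 30 April 2042 falls in October 2042; the last day of that month is 31 October 2042.
31 October 2042 is a Friday and not a listed holiday, so it stands.
The final due date is 31 October 2042.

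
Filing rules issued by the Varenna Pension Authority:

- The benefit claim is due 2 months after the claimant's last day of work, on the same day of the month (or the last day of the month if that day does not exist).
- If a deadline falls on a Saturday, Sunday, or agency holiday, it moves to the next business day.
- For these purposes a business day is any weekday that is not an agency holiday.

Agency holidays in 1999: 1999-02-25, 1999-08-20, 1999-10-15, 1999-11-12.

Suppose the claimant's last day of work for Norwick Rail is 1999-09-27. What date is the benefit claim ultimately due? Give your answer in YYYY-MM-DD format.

1999-11-29

2 months after 1999-09-27, on the same day of the month, is 1999-11-27.
Because 1999-11-27 is a Saturday, the deadline becomes 1999-11-29 (Monday).
The final due date is 1999-11-29.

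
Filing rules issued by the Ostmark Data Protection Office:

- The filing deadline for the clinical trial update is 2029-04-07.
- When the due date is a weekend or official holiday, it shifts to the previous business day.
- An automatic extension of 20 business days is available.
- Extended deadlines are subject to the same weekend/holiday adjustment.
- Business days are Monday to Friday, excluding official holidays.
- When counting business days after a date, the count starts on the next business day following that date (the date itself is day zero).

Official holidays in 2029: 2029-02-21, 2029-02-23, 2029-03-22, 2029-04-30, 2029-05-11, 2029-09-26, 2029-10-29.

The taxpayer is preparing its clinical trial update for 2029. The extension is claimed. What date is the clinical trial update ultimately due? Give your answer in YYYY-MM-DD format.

Start from the fixed due date, 2029-04-07.
Because 2029-04-07 is a Saturday, the deadline becomes 2029-04-06 (Friday).
Applying the 20-business-day extension: 20 business days after 2029-04-06 is 2029-05-07.
2029-05-07 falls on a Monday, which is a business day, so no adjustment is needed.
So the filing is due 2029-05-07.

2029-05-07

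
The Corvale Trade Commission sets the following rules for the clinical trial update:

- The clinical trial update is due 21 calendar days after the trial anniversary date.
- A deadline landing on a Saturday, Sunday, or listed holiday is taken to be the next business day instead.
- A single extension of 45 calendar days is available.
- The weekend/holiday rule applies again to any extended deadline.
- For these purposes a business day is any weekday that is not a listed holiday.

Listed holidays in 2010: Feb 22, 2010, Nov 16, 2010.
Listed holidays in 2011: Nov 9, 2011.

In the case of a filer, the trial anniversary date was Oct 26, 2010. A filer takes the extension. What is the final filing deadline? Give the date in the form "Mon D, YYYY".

Trigger date Oct 26, 2010 + 21 calendar days = Nov 16, 2010.
Because Nov 16, 2010 is a listed holiday, the deadline becomes Nov 17, 2010 (Wednesday).
Add the 45 calendar-day extension to Nov 17, 2010: Jan 1, 2011.
Jan 1, 2011 falls on a Saturday. Rolling to the next business day gives Jan 3, 2011, a Monday.
Final deadline: Jan 3, 2011.

Jan 3, 2011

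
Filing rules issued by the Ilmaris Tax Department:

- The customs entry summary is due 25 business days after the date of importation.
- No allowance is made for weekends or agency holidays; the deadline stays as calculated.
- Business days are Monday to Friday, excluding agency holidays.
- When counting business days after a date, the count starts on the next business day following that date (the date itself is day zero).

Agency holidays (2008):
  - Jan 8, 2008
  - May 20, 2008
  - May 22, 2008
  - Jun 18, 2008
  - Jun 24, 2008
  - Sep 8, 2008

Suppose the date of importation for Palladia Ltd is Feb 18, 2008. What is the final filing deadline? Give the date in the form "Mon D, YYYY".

Mar 24, 2008

25 business days after Feb 18, 2008, excluding weekends and holidays, is Mar 24, 2008.
No adjustment is made for weekends or holidays, so Mar 24, 2008 stands.
The final due date is Mar 24, 2008.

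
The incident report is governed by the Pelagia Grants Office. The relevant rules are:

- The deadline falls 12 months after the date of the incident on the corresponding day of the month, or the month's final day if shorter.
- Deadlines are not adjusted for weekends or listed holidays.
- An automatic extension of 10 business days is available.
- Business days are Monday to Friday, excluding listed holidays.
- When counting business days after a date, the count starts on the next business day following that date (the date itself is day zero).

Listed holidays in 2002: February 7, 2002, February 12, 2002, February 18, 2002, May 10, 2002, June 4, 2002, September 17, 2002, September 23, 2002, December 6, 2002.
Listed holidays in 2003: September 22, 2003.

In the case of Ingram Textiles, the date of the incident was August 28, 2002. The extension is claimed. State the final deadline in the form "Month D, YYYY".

12 months after August 28, 2002, on the same day of the month, is August 28, 2003.
August 28, 2003 falls on a Thursday. The rules make no weekend/holiday allowance, so it remains August 28, 2003.
The 10-business-day extension runs from August 28, 2003 to September 11, 2003.
No adjustment is made for weekends or holidays, so September 11, 2003 stands.
So the filing is due September 11, 2003.

September 11, 2003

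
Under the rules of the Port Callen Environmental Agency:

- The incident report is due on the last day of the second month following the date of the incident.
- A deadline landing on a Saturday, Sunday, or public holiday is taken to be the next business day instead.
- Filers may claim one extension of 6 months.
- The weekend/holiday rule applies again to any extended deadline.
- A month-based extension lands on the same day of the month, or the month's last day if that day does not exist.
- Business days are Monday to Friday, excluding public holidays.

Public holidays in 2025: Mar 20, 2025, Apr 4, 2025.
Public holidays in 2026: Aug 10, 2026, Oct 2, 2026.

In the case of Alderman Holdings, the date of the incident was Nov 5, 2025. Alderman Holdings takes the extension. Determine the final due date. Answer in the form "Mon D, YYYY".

2 months after Nov 5, 2025 falls in January 2026; the last day of that month is Jan 31, 2026.
Jan 31, 2026 falls on a Saturday. Rolling to the next business day gives Feb 2, 2026, a Monday.
Add 6 months to Feb 2, 2026: Aug 2, 2026.
Aug 2, 2026 is a Sunday, so it moves to the next business day, Aug 3, 2026 (Monday).
Deadline: Aug 3, 2026.

Aug 3, 2026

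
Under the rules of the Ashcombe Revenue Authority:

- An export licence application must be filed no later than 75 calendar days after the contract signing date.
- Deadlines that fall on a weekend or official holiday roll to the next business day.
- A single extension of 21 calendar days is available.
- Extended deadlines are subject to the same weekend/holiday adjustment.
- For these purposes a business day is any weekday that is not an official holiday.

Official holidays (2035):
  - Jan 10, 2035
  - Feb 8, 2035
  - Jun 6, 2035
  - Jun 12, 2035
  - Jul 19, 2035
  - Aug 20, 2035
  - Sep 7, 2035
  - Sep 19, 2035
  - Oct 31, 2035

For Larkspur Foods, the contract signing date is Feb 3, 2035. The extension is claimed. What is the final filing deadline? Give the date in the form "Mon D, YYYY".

May 10, 2035

From Feb 3, 2035, 75 calendar days later is Apr 19, 2035.
Since Apr 19, 2035 is a Thursday and not a holiday, the date is unchanged.
With the 21-day extension, Apr 19, 2035 becomes May 10, 2035.
May 10, 2035 (Thursday) is already a business day.
So the filing is due May 10, 2035.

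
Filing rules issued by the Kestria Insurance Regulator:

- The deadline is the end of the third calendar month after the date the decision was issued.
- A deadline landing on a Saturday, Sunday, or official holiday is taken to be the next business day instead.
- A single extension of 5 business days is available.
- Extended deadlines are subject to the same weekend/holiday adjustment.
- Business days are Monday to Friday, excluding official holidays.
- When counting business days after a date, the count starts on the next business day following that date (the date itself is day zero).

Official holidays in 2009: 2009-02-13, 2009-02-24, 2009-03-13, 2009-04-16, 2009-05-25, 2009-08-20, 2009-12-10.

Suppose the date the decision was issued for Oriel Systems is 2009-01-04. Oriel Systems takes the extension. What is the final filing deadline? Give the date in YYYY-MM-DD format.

3 months after 2009-01-04 falls in April 2009; the last day of that month is 2009-04-30.
2009-04-30 is a Thursday and not a listed holiday, so it stands.
Counting 5 further business days from 2009-04-30 reaches 2009-05-07.
2009-05-07 falls on a Thursday, which is a business day, so no adjustment is needed.
Deadline: 2009-05-07.

2009-05-07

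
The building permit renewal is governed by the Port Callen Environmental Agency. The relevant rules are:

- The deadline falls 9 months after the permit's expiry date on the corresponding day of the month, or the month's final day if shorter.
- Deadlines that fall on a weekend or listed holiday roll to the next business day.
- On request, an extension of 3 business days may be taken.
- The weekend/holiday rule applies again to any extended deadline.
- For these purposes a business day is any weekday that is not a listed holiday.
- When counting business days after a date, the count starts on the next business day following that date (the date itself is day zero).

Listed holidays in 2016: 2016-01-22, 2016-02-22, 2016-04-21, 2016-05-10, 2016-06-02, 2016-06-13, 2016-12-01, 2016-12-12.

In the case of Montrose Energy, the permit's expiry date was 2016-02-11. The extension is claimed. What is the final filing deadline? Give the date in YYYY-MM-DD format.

2016-11-16

Moving 9 months forward from 2016-02-11 on the corresponding day gives 2016-11-11.
Since 2016-11-11 is a Friday and not a holiday, the date is unchanged.
Counting 3 further business days from 2016-11-11 reaches 2016-11-16.
Since 2016-11-16 is a Wednesday and not a holiday, the date is unchanged.
Deadline: 2016-11-16.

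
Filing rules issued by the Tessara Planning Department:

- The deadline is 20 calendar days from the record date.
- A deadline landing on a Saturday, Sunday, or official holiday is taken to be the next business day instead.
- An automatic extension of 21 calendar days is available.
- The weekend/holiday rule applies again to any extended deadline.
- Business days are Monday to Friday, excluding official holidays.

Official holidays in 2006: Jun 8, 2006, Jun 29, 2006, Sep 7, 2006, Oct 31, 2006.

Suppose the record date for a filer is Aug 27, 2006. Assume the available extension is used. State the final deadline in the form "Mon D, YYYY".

Adding 20 calendar days to Aug 27, 2006 gives Sep 16, 2006.
Sep 16, 2006 falls on a Saturday. Rolling to the next business day gives Sep 18, 2006, a Monday.
With the 21-day extension, Sep 18, 2006 becomes Oct 9, 2006.
Oct 9, 2006 falls on a Monday, which is a business day, so no adjustment is needed.
Deadline: Oct 9, 2006.

Oct 9, 2006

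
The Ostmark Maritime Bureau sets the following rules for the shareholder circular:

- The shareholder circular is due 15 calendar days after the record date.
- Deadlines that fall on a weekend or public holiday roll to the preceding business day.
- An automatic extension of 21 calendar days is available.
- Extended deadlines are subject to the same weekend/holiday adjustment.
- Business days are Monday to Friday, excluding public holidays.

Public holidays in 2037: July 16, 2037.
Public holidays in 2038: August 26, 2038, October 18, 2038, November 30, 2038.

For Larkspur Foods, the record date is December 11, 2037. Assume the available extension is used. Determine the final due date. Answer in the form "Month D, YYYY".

Trigger date December 11, 2037 + 15 calendar days = December 26, 2037.
December 26, 2037 falls on a Saturday. Rolling to the preceding business day gives December 25, 2037, a Friday.
Add the 21 calendar-day extension to December 25, 2037: January 15, 2038.
Since January 15, 2038 is a Friday and not a holiday, the date is unchanged.
Final deadline: January 15, 2038.

January 15, 2038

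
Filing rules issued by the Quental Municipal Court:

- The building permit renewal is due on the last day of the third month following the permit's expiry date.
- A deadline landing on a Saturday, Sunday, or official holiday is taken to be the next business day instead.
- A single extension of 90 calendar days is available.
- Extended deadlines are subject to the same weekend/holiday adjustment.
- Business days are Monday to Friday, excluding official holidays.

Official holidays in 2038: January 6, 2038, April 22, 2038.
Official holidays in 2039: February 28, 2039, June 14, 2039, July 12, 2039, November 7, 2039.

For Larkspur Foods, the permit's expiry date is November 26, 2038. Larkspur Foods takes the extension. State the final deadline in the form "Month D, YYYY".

May 30, 2039

The third month after November 26, 2038 is February 2039, whose last day is February 28, 2039.
February 28, 2039 is a listed holiday; the next business day is March 1, 2039 (Tuesday).
The 90-calendar-day extension moves the deadline from March 1, 2039 to May 30, 2039.
May 30, 2039 is a Monday and not a listed holiday, so it stands.
The final due date is May 30, 2039.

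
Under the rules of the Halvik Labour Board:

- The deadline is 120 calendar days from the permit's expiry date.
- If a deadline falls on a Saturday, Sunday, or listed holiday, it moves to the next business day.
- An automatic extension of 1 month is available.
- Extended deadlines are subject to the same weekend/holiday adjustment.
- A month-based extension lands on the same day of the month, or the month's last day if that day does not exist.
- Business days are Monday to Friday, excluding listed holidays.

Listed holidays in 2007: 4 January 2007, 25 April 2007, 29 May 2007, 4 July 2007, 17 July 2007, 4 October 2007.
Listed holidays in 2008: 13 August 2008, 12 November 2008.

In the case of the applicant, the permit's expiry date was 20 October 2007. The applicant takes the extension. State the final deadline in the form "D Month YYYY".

Adding 120 calendar days to 20 October 2007 gives 17 February 2008.
17 February 2008 is a Sunday, so it moves to the next business day, 18 February 2008 (Monday).
Add 1 month to 18 February 2008: 18 March 2008.
Since 18 March 2008 is a Tuesday and not a holiday, the date is unchanged.
Final deadline: 18 March 2008.

18 March 2008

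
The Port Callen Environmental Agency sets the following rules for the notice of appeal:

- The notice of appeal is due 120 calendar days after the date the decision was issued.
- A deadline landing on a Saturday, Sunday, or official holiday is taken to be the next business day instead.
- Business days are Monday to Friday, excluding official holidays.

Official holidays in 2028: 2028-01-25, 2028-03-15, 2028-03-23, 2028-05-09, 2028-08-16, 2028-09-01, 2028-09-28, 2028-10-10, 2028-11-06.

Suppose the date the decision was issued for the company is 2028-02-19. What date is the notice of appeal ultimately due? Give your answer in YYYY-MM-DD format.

2028-06-19

Trigger date 2028-02-19 + 120 calendar days = 2028-06-18.
Because 2028-06-18 is a Sunday, the deadline becomes 2028-06-19 (Monday).
Deadline: 2028-06-19.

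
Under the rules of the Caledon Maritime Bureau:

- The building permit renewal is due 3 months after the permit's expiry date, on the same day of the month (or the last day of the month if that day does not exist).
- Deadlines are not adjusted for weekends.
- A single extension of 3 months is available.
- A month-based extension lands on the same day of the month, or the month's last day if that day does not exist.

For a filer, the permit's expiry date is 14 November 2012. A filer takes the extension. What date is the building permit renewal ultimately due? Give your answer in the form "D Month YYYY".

Moving 3 months forward from 14 November 2012 on the corresponding day gives 14 February 2013.
No adjustment is made for weekends or holidays, so 14 February 2013 stands.
Add 3 months to 14 February 2013: 14 May 2013.
14 May 2013 is a Tuesday; no weekend or holiday adjustment applies.
Final deadline: 14 May 2013.

14 May 2013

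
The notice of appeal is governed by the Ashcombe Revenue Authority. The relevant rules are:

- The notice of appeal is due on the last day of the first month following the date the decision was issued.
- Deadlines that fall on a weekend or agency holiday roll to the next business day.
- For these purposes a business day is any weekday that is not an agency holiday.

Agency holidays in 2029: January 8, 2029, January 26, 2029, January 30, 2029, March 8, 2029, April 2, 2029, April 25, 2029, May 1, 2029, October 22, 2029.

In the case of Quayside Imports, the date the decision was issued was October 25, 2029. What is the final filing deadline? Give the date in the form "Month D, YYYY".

November 30, 2029

1 month after October 25, 2029 falls in November 2029; the last day of that month is November 30, 2029.
November 30, 2029 (Friday) is already a business day.
The final due date is November 30, 2029.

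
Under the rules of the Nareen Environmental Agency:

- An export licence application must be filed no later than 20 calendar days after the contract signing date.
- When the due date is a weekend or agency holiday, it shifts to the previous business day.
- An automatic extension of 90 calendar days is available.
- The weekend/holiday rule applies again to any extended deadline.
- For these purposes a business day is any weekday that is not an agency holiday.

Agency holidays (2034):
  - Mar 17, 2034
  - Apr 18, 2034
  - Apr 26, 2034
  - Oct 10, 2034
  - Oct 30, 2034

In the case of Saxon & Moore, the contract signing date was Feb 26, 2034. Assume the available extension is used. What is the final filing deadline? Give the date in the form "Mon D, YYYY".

Adding 20 calendar days to Feb 26, 2034 gives Mar 18, 2034.
Mar 18, 2034 is a Saturday, so it moves to the preceding business day, Mar 16, 2034 (Thursday).
The 90-calendar-day extension moves the deadline from Mar 16, 2034 to Jun 14, 2034.
Since Jun 14, 2034 is a Wednesday and not a holiday, the date is unchanged.
The final due date is Jun 14, 2034.

Jun 14, 2034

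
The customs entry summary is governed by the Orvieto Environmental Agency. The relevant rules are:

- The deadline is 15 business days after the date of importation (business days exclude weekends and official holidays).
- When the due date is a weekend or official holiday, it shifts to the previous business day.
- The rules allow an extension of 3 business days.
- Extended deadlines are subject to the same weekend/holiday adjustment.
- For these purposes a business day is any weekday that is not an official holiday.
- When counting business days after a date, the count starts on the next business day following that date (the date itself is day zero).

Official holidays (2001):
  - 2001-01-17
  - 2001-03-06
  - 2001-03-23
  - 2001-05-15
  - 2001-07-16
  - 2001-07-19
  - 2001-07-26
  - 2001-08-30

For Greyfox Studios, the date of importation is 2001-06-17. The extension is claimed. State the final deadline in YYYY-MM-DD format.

2001-07-11

Starting the day after 2001-06-17 and counting 15 business days lands on 2001-07-06.
Since 2001-07-06 is a Friday and not a holiday, the date is unchanged.
The 3-business-day extension runs from 2001-07-06 to 2001-07-11.
2001-07-11 is a Wednesday and not a listed holiday, so it stands.
The final due date is 2001-07-11.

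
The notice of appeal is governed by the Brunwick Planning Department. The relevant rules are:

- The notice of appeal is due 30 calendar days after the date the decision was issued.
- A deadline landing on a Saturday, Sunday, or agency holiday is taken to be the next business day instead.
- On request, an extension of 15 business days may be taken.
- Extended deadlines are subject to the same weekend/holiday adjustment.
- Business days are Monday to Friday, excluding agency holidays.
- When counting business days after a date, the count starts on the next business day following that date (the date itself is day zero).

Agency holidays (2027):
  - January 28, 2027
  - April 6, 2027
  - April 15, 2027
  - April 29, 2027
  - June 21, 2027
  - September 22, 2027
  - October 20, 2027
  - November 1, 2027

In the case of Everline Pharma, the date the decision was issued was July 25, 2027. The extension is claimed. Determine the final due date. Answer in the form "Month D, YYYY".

September 14, 2027

Trigger date July 25, 2027 + 30 calendar days = August 24, 2027.
August 24, 2027 (Tuesday) is already a business day.
The 15-business-day extension runs from August 24, 2027 to September 14, 2027.
Since September 14, 2027 is a Tuesday and not a holiday, the date is unchanged.
So the filing is due September 14, 2027.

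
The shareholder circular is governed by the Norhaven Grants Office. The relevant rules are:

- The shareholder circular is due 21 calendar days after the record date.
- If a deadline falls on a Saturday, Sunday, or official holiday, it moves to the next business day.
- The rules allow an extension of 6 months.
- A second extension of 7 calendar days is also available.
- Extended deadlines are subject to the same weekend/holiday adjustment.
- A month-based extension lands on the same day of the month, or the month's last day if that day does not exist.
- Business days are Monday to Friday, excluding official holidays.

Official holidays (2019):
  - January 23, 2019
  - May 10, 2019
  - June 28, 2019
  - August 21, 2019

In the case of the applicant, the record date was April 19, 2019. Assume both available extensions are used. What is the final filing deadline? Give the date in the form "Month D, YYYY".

November 20, 2019

21 calendar days after April 19, 2019 is May 10, 2019.
Because May 10, 2019 is a listed holiday, the deadline becomes May 13, 2019 (Monday).
Applying the 6 months extension: 6 months after May 13, 2019 is November 13, 2019.
Since November 13, 2019 is a Wednesday and not a holiday, the date is unchanged.
The 7-calendar-day extension moves the deadline from November 13, 2019 to November 20, 2019.
November 20, 2019 is a Wednesday and not a listed holiday, so it stands.
Final deadline: November 20, 2019.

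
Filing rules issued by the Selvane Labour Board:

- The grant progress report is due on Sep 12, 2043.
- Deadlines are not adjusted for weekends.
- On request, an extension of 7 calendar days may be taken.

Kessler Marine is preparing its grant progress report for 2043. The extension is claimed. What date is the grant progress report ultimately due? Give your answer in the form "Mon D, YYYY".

The statutory due date is Sep 12, 2043.
Sep 12, 2043 is a Saturday; no weekend or holiday adjustment applies.
Applying the 7-calendar-day extension: Sep 12, 2043 + 7 days = Sep 19, 2043.
Sep 19, 2043 is a Saturday; no weekend or holiday adjustment applies.
Final deadline: Sep 19, 2043.

Sep 19, 2043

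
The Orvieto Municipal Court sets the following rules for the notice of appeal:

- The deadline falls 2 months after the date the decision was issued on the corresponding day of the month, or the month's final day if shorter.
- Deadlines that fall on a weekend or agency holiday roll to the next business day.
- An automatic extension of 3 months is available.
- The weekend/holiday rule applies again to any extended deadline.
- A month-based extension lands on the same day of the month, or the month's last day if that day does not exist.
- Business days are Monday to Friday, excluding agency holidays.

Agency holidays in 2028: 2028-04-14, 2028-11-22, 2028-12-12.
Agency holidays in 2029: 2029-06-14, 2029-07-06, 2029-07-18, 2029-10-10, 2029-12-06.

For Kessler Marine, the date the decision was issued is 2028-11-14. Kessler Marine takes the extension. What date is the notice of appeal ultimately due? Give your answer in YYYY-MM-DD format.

2029-04-16

2 months from 2028-11-14 is 2029-01-14.
2029-01-14 is a Sunday, so it moves to the next business day, 2029-01-15 (Monday).
Applying the 3 months extension: 3 months after 2029-01-15 is 2029-04-15.
2029-04-15 falls on a Sunday. Rolling to the next business day gives 2029-04-16, a Monday.
Final deadline: 2029-04-16.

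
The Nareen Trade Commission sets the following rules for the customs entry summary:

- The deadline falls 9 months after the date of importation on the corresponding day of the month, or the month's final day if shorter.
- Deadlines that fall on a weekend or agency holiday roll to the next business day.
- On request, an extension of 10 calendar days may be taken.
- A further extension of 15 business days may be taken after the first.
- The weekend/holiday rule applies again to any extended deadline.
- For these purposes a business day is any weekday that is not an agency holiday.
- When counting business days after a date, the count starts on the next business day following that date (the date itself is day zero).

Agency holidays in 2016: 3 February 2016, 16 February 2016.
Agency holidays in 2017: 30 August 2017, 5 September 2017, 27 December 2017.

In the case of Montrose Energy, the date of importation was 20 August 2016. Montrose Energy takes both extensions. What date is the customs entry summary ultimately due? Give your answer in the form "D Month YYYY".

22 June 2017

Moving 9 months forward from 20 August 2016 on the corresponding day gives 20 May 2017.
20 May 2017 is a Saturday, so it moves to the next business day, 22 May 2017 (Monday).
The 10-calendar-day extension moves the deadline from 22 May 2017 to 1 June 2017.
1 June 2017 is a Thursday and not a listed holiday, so it stands.
Applying the 15-business-day extension: 15 business days after 1 June 2017 is 22 June 2017.
Since 22 June 2017 is a Thursday and not a holiday, the date is unchanged.
Deadline: 22 June 2017.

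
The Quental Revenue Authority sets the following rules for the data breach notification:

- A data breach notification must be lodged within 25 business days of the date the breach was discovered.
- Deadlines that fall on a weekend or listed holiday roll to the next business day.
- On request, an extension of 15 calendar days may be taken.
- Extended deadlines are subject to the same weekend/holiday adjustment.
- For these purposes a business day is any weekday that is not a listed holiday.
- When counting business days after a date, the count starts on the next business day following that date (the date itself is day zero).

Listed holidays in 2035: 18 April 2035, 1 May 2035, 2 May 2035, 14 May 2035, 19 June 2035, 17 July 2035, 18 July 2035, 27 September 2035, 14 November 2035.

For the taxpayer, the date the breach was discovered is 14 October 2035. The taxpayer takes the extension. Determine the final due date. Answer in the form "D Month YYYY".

Counting 25 business days after 14 October 2035 (skipping weekends and listed holidays) reaches 19 November 2035.
19 November 2035 (Monday) is already a business day.
The 15-calendar-day extension moves the deadline from 19 November 2035 to 4 December 2035.
Since 4 December 2035 is a Tuesday and not a holiday, the date is unchanged.
Final deadline: 4 December 2035.

4 December 2035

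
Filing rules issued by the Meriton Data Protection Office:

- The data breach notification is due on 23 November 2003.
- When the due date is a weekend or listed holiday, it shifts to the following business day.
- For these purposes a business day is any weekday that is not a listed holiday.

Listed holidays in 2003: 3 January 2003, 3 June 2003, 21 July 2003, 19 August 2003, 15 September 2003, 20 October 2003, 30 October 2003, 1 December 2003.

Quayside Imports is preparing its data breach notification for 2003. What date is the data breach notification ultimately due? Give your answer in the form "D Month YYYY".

24 November 2003

Start from the fixed due date, 23 November 2003.
23 November 2003 falls on a Sunday. Rolling to the next business day gives 24 November 2003, a Monday.
Final deadline: 24 November 2003.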